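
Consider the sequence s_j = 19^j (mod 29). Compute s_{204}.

25

Computing terms: s_1 = 19, s_2 = 13, s_3 = 15, s_4 = 24, s_5 = 21, s_6 = 22, s_7 = 12, s_8 = 25, s_9 = 11, s_{10} = 6, s_{11} = 27, s_{12} = 20, s_{13} = 3, s_{14} = 28, s_{15} = 10, s_{16} = 16, s_{17} = 14, s_{18} = 5, s_{19} = 8, s_{20} = 7, s_{21} = 17, s_{22} = 4, s_{23} = 18, s_{24} = 23, s_{25} = 2, s_{26} = 9, s_{27} = 26, s_{28} = 1, s_{29} = 19.
Since s_{29} = s_1 = 19, the sequence is periodic with period 28.
(204 - 1) mod 28 = 7, so s_{204} = s_8 = 25.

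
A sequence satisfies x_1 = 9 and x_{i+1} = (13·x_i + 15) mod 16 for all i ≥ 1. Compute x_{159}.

15

We have x_1 = 9, x_2 = 4, x_3 = 3, x_4 = 6, x_5 = 13, x_6 = 8, x_7 = 7, x_8 = 10, x_9 = 1, x_{10} = 12, x_{11} = 11, x_{12} = 14, x_{13} = 5, x_{14} = 0, x_{15} = 15, x_{16} = 2, x_{17} = 9.
The sequence repeats with period 16.
So x_{159} = x_{1 + ((159-1) mod 16)} = x_{15} = 15.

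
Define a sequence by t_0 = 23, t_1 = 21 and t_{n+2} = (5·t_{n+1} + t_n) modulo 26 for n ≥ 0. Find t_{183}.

11

t_0 = 23,  t_1 = 21,  t_2 = 24,  t_3 = 11,  t_4 = 1,  t_5 = 16,  t_6 = 3,  t_7 = 5,  t_8 = 2,  t_9 = 15,  t_{10} = 25,  t_{11} = 10,  t_{12} = 23,  t_{13} = 21.
The sequence repeats with period 12.
(183 - 0) mod 12 = 3, so t_{183} = t_3 = 11.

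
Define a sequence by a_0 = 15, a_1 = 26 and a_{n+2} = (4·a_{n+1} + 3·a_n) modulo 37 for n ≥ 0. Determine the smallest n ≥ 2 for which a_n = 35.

4

We have a_0 = 15; a_1 = 26; a_2 = 1; a_3 = 8; a_4 = 35; a_5 = 16; a_6 = 21; a_7 = 21; a_8 = 36; a_9 = 22; a_{10} = 11; a_{11} = 36; a_{12} = 29; a_{13} = 2; a_{14} = 21; a_{15} = 16; a_{16} = 16; a_{17} = 1; a_{18} = 15; a_{19} = 26.
Since (a_{18}, a_{19}) = (a_0, a_1) = (15, 26) (two consecutive terms determine the rest), the sequence is periodic with period 18.
The value 35 first appears (with n ≥ 2) at a_4.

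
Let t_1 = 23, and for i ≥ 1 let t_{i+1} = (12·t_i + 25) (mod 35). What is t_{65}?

We have t_1 = 23,  t_2 = 21,  t_3 = 32,  t_4 = 24,  t_5 = 33,  t_6 = 1,  t_7 = 2,  t_8 = 14,  t_9 = 18,  t_{10} = 31,  t_{11} = 12,  t_{12} = 29,  t_{13} = 23.
The sequence repeats with period 12.
So t_{65} = t_{1 + ((65-1) mod 12)} = t_5 = 33.

33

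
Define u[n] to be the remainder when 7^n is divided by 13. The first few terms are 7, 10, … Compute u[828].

1

Computing terms: u[1] = 7,  u[2] = 10,  u[3] = 5,  u[4] = 9,  u[5] = 11,  u[6] = 12,  u[7] = 6,  u[8] = 3,  u[9] = 8,  u[10] = 4,  u[11] = 2,  u[12] = 1,  u[13] = 7.
Since u[13] = u[1] = 7, the sequence is periodic with period 12.
So u[828] = u[1 + ((828-1) mod 12)] = u[12] = 1.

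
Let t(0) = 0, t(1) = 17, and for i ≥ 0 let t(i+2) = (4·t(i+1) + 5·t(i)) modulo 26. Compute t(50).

Listing terms: t(0) = 0; t(1) = 17; t(2) = 16; t(3) = 19; t(4) = 0; t(5) = 17.
Since (t(4), t(5)) = (t(0), t(1)) = (0, 17) (two consecutive terms determine the rest), the sequence is periodic with period 4.
(50 - 0) mod 4 = 2, so t(50) = t(2) = 16.

16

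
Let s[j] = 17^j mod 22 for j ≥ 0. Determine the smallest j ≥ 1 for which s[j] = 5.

We have s[0] = 1; s[1] = 17; s[2] = 3; s[3] = 7; s[4] = 9; s[5] = 21; s[6] = 5; s[7] = 19; s[8] = 15; s[9] = 13; s[10] = 1.
Since s[10] = s[0] = 1, the sequence is periodic with period 10.
The value 5 first appears (with j ≥ 1) at s[6].

6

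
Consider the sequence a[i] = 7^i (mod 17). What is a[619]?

14

Listing terms: a[0] = 1,  a[1] = 7,  a[2] = 15,  a[3] = 3,  a[4] = 4,  a[5] = 11,  a[6] = 9,  a[7] = 12,  a[8] = 16,  a[9] = 10,  a[10] = 2,  a[11] = 14,  a[12] = 13,  a[13] = 6,  a[14] = 8,  a[15] = 5,  a[16] = 1.
Since a[16] = a[0] = 1, the sequence is periodic with period 16.
(619 - 0) mod 16 = 11, so a[619] = a[11] = 14.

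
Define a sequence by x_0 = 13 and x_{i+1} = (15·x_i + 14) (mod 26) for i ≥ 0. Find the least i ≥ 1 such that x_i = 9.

10

Computing terms: x_0 = 13, x_1 = 1, x_2 = 3, x_3 = 7, x_4 = 15, x_5 = 5, x_6 = 11, x_7 = 23, x_8 = 21, x_9 = 17, x_{10} = 9, x_{11} = 19, x_{12} = 13.
Since x_{12} = x_0 = 13, the sequence is periodic with period 12.
The value 9 first appears (with i ≥ 1) at x_{10}.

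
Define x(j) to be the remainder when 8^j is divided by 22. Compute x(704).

4

Computing terms: x(1) = 8,  x(2) = 20,  x(3) = 6,  x(4) = 4,  x(5) = 10,  x(6) = 14,  x(7) = 2,  x(8) = 16,  x(9) = 18,  x(10) = 12,  x(11) = 8.
Since x(11) = x(1) = 8, the sequence is periodic with period 10.
(704 - 1) mod 10 = 3, so x(704) = x(4) = 4.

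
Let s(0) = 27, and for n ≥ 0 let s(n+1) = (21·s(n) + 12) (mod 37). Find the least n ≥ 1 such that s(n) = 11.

4

s(0) = 27; s(1) = 24; s(2) = 35; s(3) = 7; s(4) = 11; s(5) = 21; s(6) = 9; s(7) = 16; s(8) = 15; s(9) = 31; s(10) = 34; s(11) = 23; s(12) = 14; s(13) = 10; s(14) = 0; s(15) = 12; s(16) = 5; s(17) = 6; s(18) = 27.
Since s(18) = s(0) = 27, the sequence is periodic with period 18.
The value 11 first appears (with n ≥ 1) at s(4).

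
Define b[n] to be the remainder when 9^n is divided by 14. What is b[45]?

Listing terms: b[0] = 1, b[1] = 9, b[2] = 11, b[3] = 1.
Since b[3] = b[0] = 1, the sequence is periodic with period 3.
So b[45] = b[0 + ((45-0) mod 3)] = b[0] = 1.

1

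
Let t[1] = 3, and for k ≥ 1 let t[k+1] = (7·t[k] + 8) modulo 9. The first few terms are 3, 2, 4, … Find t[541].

We have t[1] = 3,  t[2] = 2,  t[3] = 4,  t[4] = 0,  t[5] = 8,  t[6] = 1,  t[7] = 6,  t[8] = 5,  t[9] = 7,  t[10] = 3.
Since t[10] = t[1] = 3, the sequence is periodic with period 9.
So t[541] = t[1 + ((541-1) mod 9)] = t[1] = 3.

3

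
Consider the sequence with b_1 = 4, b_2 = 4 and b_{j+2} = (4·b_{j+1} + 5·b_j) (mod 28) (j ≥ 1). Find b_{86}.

4

We have b_1 = 4; b_2 = 4; b_3 = 8; b_4 = 24; b_5 = 24; b_6 = 20; b_7 = 4; b_8 = 4.
Since (b_7, b_8) = (b_1, b_2) = (4, 4) (two consecutive terms determine the rest), the sequence is periodic with period 6.
So b_{86} = b_{1 + ((86-1) mod 6)} = b_2 = 4.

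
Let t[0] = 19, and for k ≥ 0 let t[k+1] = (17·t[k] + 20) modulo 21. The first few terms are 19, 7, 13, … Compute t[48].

19

t[0] = 19; t[1] = 7; t[2] = 13; t[3] = 10; t[4] = 1; t[5] = 16; t[6] = 19.
The sequence repeats with period 6.
(48 - 0) mod 6 = 0, so t[48] = t[0] = 19.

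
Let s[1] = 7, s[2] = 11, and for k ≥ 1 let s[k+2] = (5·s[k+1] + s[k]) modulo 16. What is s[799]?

We have s[1] = 7, s[2] = 11, s[3] = 14, s[4] = 1, s[5] = 3, s[6] = 0, s[7] = 3, s[8] = 15, s[9] = 14, s[10] = 5, s[11] = 7, s[12] = 8, s[13] = 15, s[14] = 3, s[15] = 14, s[16] = 9, s[17] = 11, s[18] = 0, s[19] = 11, s[20] = 7, s[21] = 14, s[22] = 13, s[23] = 15, s[24] = 8, s[25] = 7, s[26] = 11.
The sequence repeats with period 24.
(799 - 1) mod 24 = 6, so s[799] = s[7] = 3.

3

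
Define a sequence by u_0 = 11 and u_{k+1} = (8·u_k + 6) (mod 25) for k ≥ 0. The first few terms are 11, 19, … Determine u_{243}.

20

We have u_0 = 11,  u_1 = 19,  u_2 = 8,  u_3 = 20,  u_4 = 16,  u_5 = 9,  u_6 = 3,  u_7 = 5,  u_8 = 21,  u_9 = 24,  u_{10} = 23,  u_{11} = 15,  u_{12} = 1,  u_{13} = 14,  u_{14} = 18,  u_{15} = 0,  u_{16} = 6,  u_{17} = 4,  u_{18} = 13,  u_{19} = 10,  u_{20} = 11.
The sequence repeats with period 20.
(243 - 0) mod 20 = 3, so u_{243} = u_3 = 20.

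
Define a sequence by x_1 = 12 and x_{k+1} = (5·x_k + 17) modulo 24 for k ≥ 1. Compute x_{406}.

17

Listing terms: x_1 = 12, x_2 = 5, x_3 = 18, x_4 = 11, x_5 = 0, x_6 = 17, x_7 = 6, x_8 = 23, x_9 = 12.
Since x_9 = x_1 = 12, the sequence is periodic with period 8.
So x_{406} = x_{1 + ((406-1) mod 8)} = x_6 = 17.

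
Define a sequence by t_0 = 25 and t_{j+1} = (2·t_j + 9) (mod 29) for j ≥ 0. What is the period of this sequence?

28

We have t_0 = 25,  t_1 = 1,  t_2 = 11,  t_3 = 2,  t_4 = 13,  t_5 = 6,  t_6 = 21,  t_7 = 22,  t_8 = 24,  t_9 = 28,  t_{10} = 7,  t_{11} = 23,  t_{12} = 26,  t_{13} = 3,  t_{14} = 15,  t_{15} = 10,  t_{16} = 0,  t_{17} = 9,  t_{18} = 27,  t_{19} = 5,  t_{20} = 19,  t_{21} = 18,  t_{22} = 16,  t_{23} = 12,  t_{24} = 4,  t_{25} = 17,  t_{26} = 14,  t_{27} = 8,  t_{28} = 25.
The sequence repeats with period 28.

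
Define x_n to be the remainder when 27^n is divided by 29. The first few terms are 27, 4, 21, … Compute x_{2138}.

Computing terms: x_1 = 27,  x_2 = 4,  x_3 = 21,  x_4 = 16,  x_5 = 26,  x_6 = 6,  x_7 = 17,  x_8 = 24,  x_9 = 10,  x_{10} = 9,  x_{11} = 11,  x_{12} = 7,  x_{13} = 15,  x_{14} = 28,  x_{15} = 2,  x_{16} = 25,  x_{17} = 8,  x_{18} = 13,  x_{19} = 3,  x_{20} = 23,  x_{21} = 12,  x_{22} = 5,  x_{23} = 19,  x_{24} = 20,  x_{25} = 18,  x_{26} = 22,  x_{27} = 14,  x_{28} = 1,  x_{29} = 27.
Since x_{29} = x_1 = 27, the sequence is periodic with period 28.
(2138 - 1) mod 28 = 9, so x_{2138} = x_{10} = 9.

9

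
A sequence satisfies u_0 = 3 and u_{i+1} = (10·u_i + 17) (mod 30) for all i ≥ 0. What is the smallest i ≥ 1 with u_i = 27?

3

u_0 = 3, u_1 = 17, u_2 = 7, u_3 = 27, u_4 = 17.
Since u_4 = u_1 = 17, the sequence is eventually periodic: after a pre-period of length 1 it cycles with period 3.
The value 27 first appears (with i ≥ 1) at u_3.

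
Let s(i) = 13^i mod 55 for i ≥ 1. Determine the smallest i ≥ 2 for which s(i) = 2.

We have s(1) = 13, s(2) = 4, s(3) = 52, s(4) = 16, s(5) = 43, s(6) = 9, s(7) = 7, s(8) = 36, s(9) = 28, s(10) = 34, s(11) = 2, s(12) = 26, s(13) = 8, s(14) = 49, s(15) = 32, s(16) = 31, s(17) = 18, s(18) = 14, s(19) = 17, s(20) = 1, s(21) = 13.
Since s(21) = s(1) = 13, the sequence is periodic with period 20.
The value 2 first appears (with i ≥ 2) at s(11).

11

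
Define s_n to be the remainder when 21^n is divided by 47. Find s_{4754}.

We have s_1 = 21, s_2 = 18, s_3 = 2, s_4 = 42, s_5 = 36, s_6 = 4, s_7 = 37, s_8 = 25, s_9 = 8, s_{10} = 27, s_{11} = 3, s_{12} = 16, s_{13} = 7, s_{14} = 6, s_{15} = 32, s_{16} = 14, s_{17} = 12, s_{18} = 17, s_{19} = 28, s_{20} = 24, s_{21} = 34, s_{22} = 9, s_{23} = 1, s_{24} = 21.
Since s_{24} = s_1 = 21, the sequence is periodic with period 23.
So s_{4754} = s_{1 + ((4754-1) mod 23)} = s_{16} = 14.

14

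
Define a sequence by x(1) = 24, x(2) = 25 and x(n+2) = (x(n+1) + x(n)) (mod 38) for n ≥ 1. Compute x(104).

Listing terms: x(1) = 24,  x(2) = 25,  x(3) = 11,  x(4) = 36,  x(5) = 9,  x(6) = 7,  x(7) = 16,  x(8) = 23,  x(9) = 1,  x(10) = 24,  x(11) = 25.
The sequence repeats with period 9.
So x(104) = x(1 + ((104-1) mod 9)) = x(5) = 9.

9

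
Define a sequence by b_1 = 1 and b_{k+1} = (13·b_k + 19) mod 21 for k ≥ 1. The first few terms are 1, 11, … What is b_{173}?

Computing terms: b_1 = 1,  b_2 = 11,  b_3 = 15,  b_4 = 4,  b_5 = 8,  b_6 = 18,  b_7 = 1.
Since b_7 = b_1 = 1, the sequence is periodic with period 6.
So b_{173} = b_{1 + ((173-1) mod 6)} = b_5 = 8.

8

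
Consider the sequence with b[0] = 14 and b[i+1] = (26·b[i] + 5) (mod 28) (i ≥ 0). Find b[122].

23

We have b[0] = 14; b[1] = 5; b[2] = 23; b[3] = 15; b[4] = 3; b[5] = 27; b[6] = 7; b[7] = 19; b[8] = 23.
Since b[8] = b[2] = 23, the sequence is eventually periodic: after a pre-period of length 2 it cycles with period 6.
For i ≥ 2, b[i] depends only on (i - 2) mod 6. (122 - 2) mod 6 = 0, so b[122] = b[2] = 23.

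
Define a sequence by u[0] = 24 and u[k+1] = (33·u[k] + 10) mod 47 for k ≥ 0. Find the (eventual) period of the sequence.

We have u[0] = 24; u[1] = 3; u[2] = 15; u[3] = 35; u[4] = 37; u[5] = 9; u[6] = 25; u[7] = 36; u[8] = 23; u[9] = 17; u[10] = 7; u[11] = 6; u[12] = 20; u[13] = 12; u[14] = 30; u[15] = 13; u[16] = 16; u[17] = 21; u[18] = 45; u[19] = 38; u[20] = 42; u[21] = 33; u[22] = 18; u[23] = 40; u[24] = 14; u[25] = 2; u[26] = 29; u[27] = 27; u[28] = 8; u[29] = 39; u[30] = 28; u[31] = 41; u[32] = 0; u[33] = 10; u[34] = 11; u[35] = 44; u[36] = 5; u[37] = 34; u[38] = 4; u[39] = 1; u[40] = 43; u[41] = 19; u[42] = 26; u[43] = 22; u[44] = 31; u[45] = 46; u[46] = 24.
The sequence repeats with period 46.

46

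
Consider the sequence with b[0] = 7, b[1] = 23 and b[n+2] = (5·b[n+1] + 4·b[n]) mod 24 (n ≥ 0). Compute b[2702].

7

Listing terms: b[0] = 7, b[1] = 23, b[2] = 23, b[3] = 15, b[4] = 23, b[5] = 7, b[6] = 7, b[7] = 15, b[8] = 7, b[9] = 23.
Since (b[8], b[9]) = (b[0], b[1]) = (7, 23) (two consecutive terms determine the rest), the sequence is periodic with period 8.
So b[2702] = b[0 + ((2702-0) mod 8)] = b[6] = 7.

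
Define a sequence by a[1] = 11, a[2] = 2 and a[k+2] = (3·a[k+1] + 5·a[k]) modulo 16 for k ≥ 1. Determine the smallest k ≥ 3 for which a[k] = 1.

4

We have a[1] = 11,  a[2] = 2,  a[3] = 13,  a[4] = 1,  a[5] = 4,  a[6] = 1,  a[7] = 7,  a[8] = 10,  a[9] = 1,  a[10] = 5,  a[11] = 4,  a[12] = 5,  a[13] = 3,  a[14] = 2,  a[15] = 5,  a[16] = 9,  a[17] = 4,  a[18] = 9,  a[19] = 15,  a[20] = 10,  a[21] = 9,  a[22] = 13,  a[23] = 4,  a[24] = 13,  a[25] = 11,  a[26] = 2.
The sequence repeats with period 24.
The value 1 first appears (with k ≥ 3) at a[4].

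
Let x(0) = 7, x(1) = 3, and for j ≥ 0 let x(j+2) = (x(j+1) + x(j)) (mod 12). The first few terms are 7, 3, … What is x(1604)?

x(0) = 7,  x(1) = 3,  x(2) = 10,  x(3) = 1,  x(4) = 11,  x(5) = 0,  x(6) = 11,  x(7) = 11,  x(8) = 10,  x(9) = 9,  x(10) = 7,  x(11) = 4,  x(12) = 11,  x(13) = 3,  x(14) = 2,  x(15) = 5,  x(16) = 7,  x(17) = 0,  x(18) = 7,  x(19) = 7,  x(20) = 2,  x(21) = 9,  x(22) = 11,  x(23) = 8,  x(24) = 7,  x(25) = 3.
Since (x(24), x(25)) = (x(0), x(1)) = (7, 3) (two consecutive terms determine the rest), the sequence is periodic with period 24.
So x(1604) = x(0 + ((1604-0) mod 24)) = x(20) = 2.

2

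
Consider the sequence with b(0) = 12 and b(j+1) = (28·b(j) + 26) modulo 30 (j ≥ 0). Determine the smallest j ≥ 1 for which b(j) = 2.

b(0) = 12; b(1) = 2; b(2) = 22; b(3) = 12.
The sequence repeats with period 3.
The value 2 first appears (with j ≥ 1) at b(1).

1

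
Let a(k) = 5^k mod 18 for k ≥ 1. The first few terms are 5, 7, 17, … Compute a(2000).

7

Listing terms: a(1) = 5, a(2) = 7, a(3) = 17, a(4) = 13, a(5) = 11, a(6) = 1, a(7) = 5.
The sequence repeats with period 6.
So a(2000) = a(1 + ((2000-1) mod 6)) = a(2) = 7.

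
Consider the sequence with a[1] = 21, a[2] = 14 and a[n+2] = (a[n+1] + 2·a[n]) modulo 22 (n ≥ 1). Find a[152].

We have a[1] = 21; a[2] = 14; a[3] = 12; a[4] = 18; a[5] = 20; a[6] = 12; a[7] = 8; a[8] = 10; a[9] = 4; a[10] = 2; a[11] = 10; a[12] = 14; a[13] = 12.
Since (a[12], a[13]) = (a[2], a[3]) = (14, 12) (two consecutive terms determine the rest), the sequence is eventually periodic: after a pre-period of length 1 it cycles with period 10.
For n ≥ 2, a[n] depends only on (n - 2) mod 10. (152 - 2) mod 10 = 0, so a[152] = a[2] = 14.

14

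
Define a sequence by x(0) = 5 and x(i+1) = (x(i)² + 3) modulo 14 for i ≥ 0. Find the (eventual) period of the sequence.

Listing terms: x(0) = 5,  x(1) = 0,  x(2) = 3,  x(3) = 12,  x(4) = 7,  x(5) = 10,  x(6) = 5.
The sequence repeats with period 6.

6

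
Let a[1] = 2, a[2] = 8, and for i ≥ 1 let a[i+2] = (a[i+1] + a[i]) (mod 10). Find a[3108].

0

a[1] = 2; a[2] = 8; a[3] = 0; a[4] = 8; a[5] = 8; a[6] = 6; a[7] = 4; a[8] = 0; a[9] = 4; a[10] = 4; a[11] = 8; a[12] = 2; a[13] = 0; a[14] = 2; a[15] = 2; a[16] = 4; a[17] = 6; a[18] = 0; a[19] = 6; a[20] = 6; a[21] = 2; a[22] = 8.
The sequence repeats with period 20.
So a[3108] = a[1 + ((3108-1) mod 20)] = a[8] = 0.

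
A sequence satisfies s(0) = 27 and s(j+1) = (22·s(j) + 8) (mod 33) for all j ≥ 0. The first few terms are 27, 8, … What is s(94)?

8

We have s(0) = 27,  s(1) = 8,  s(2) = 19,  s(3) = 30,  s(4) = 8.
Since s(4) = s(1) = 8, the sequence is eventually periodic: after a pre-period of length 1 it cycles with period 3.
For j ≥ 1, s(j) depends only on (j - 1) mod 3. (94 - 1) mod 3 = 0, so s(94) = s(1) = 8.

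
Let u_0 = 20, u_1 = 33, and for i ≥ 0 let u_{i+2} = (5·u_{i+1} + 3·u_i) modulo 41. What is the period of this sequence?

We have u_0 = 20; u_1 = 33; u_2 = 20; u_3 = 35; u_4 = 30; u_5 = 9; u_6 = 12; u_7 = 5; u_8 = 20; u_9 = 33.
The sequence repeats with period 8.

8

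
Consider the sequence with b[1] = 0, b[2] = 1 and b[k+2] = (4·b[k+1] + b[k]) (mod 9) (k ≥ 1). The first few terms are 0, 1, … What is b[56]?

1

Computing terms: b[1] = 0; b[2] = 1; b[3] = 4; b[4] = 8; b[5] = 0; b[6] = 8; b[7] = 5; b[8] = 1; b[9] = 0; b[10] = 1.
The sequence repeats with period 8.
(56 - 1) mod 8 = 7, so b[56] = b[8] = 1.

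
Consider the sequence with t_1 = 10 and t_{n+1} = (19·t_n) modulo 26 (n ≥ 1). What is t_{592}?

We have t_1 = 10,  t_2 = 8,  t_3 = 22,  t_4 = 2,  t_5 = 12,  t_6 = 20,  t_7 = 16,  t_8 = 18,  t_9 = 4,  t_{10} = 24,  t_{11} = 14,  t_{12} = 6,  t_{13} = 10.
Since t_{13} = t_1 = 10, the sequence is periodic with period 12.
So t_{592} = t_{1 + ((592-1) mod 12)} = t_4 = 2.

2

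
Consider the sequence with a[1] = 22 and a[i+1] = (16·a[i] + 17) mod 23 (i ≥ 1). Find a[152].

a[1] = 22, a[2] = 1, a[3] = 10, a[4] = 16, a[5] = 20, a[6] = 15, a[7] = 4, a[8] = 12, a[9] = 2, a[10] = 3, a[11] = 19, a[12] = 22.
The sequence repeats with period 11.
(152 - 1) mod 11 = 8, so a[152] = a[9] = 2.

2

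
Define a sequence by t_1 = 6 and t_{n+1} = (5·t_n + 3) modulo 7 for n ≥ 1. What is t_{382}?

We have t_1 = 6; t_2 = 5; t_3 = 0; t_4 = 3; t_5 = 4; t_6 = 2; t_7 = 6.
The sequence repeats with period 6.
(382 - 1) mod 6 = 3, so t_{382} = t_4 = 3.

3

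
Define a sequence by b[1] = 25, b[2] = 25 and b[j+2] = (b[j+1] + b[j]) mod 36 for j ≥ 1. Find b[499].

b[1] = 25; b[2] = 25; b[3] = 14; b[4] = 3; b[5] = 17; b[6] = 20; b[7] = 1; b[8] = 21; b[9] = 22; b[10] = 7; b[11] = 29; b[12] = 0; b[13] = 29; b[14] = 29; b[15] = 22; b[16] = 15; b[17] = 1; b[18] = 16; b[19] = 17; b[20] = 33; b[21] = 14; b[22] = 11; b[23] = 25; b[24] = 0; b[25] = 25; b[26] = 25.
The sequence repeats with period 24.
(499 - 1) mod 24 = 18, so b[499] = b[19] = 17.

17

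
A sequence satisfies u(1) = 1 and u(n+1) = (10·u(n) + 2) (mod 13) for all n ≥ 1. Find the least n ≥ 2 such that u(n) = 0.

4

u(1) = 1, u(2) = 12, u(3) = 5, u(4) = 0, u(5) = 2, u(6) = 9, u(7) = 1.
Since u(7) = u(1) = 1, the sequence is periodic with period 6.
The value 0 first appears (with n ≥ 2) at u(4).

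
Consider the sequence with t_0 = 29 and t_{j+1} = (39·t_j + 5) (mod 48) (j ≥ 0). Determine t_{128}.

29

Listing terms: t_0 = 29,  t_1 = 32,  t_2 = 5,  t_3 = 8,  t_4 = 29.
Since t_4 = t_0 = 29, the sequence is periodic with period 4.
So t_{128} = t_{0 + ((128-0) mod 4)} = t_0 = 29.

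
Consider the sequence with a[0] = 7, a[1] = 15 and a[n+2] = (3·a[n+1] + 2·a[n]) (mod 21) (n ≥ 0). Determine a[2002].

20

Listing terms: a[0] = 7, a[1] = 15, a[2] = 17, a[3] = 18, a[4] = 4, a[5] = 6, a[6] = 5, a[7] = 6, a[8] = 7, a[9] = 12, a[10] = 8, a[11] = 6, a[12] = 13, a[13] = 9, a[14] = 11, a[15] = 9, a[16] = 7, a[17] = 18, a[18] = 5, a[19] = 9, a[20] = 16, a[21] = 3, a[22] = 20, a[23] = 3, a[24] = 7, a[25] = 6, a[26] = 11, a[27] = 3, a[28] = 10, a[29] = 15, a[30] = 2, a[31] = 15, a[32] = 7, a[33] = 9, a[34] = 20, a[35] = 15, a[36] = 1, a[37] = 12, a[38] = 17, a[39] = 12, a[40] = 7, a[41] = 3, a[42] = 2, a[43] = 12, a[44] = 19, a[45] = 18, a[46] = 8, a[47] = 18, a[48] = 7, a[49] = 15.
Since (a[48], a[49]) = (a[0], a[1]) = (7, 15) (two consecutive terms determine the rest), the sequence is periodic with period 48.
(2002 - 0) mod 48 = 34, so a[2002] = a[34] = 20.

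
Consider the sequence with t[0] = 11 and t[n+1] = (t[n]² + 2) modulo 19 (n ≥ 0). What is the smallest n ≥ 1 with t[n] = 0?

4

t[0] = 11; t[1] = 9; t[2] = 7; t[3] = 13; t[4] = 0; t[5] = 2; t[6] = 6; t[7] = 0.
Since t[7] = t[4] = 0, the sequence is eventually periodic: after a pre-period of length 4 it cycles with period 3.
The value 0 first appears (with n ≥ 1) at t[4].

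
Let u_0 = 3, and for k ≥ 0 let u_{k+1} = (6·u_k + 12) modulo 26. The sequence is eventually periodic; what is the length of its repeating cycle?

Computing terms: u_0 = 3, u_1 = 4, u_2 = 10, u_3 = 20, u_4 = 2, u_5 = 24, u_6 = 0, u_7 = 12, u_8 = 6, u_9 = 22, u_{10} = 14, u_{11} = 18, u_{12} = 16, u_{13} = 4.
Since u_{13} = u_1 = 4, the sequence is eventually periodic: after a pre-period of length 1 it cycles with period 12.

12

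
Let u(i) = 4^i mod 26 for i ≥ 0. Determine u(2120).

16

u(0) = 1, u(1) = 4, u(2) = 16, u(3) = 12, u(4) = 22, u(5) = 10, u(6) = 14, u(7) = 4.
Since u(7) = u(1) = 4, the sequence is eventually periodic: after a pre-period of length 1 it cycles with period 6.
For i ≥ 1, u(i) depends only on (i - 1) mod 6. (2120 - 1) mod 6 = 1, so u(2120) = u(2) = 16.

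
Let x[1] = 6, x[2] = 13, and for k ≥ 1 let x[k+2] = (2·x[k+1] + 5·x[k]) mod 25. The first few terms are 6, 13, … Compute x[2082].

We have x[1] = 6,  x[2] = 13,  x[3] = 6,  x[4] = 2,  x[5] = 9,  x[6] = 3,  x[7] = 1,  x[8] = 17,  x[9] = 14,  x[10] = 13,  x[11] = 21,  x[12] = 7,  x[13] = 19,  x[14] = 23,  x[15] = 16,  x[16] = 22,  x[17] = 24,  x[18] = 8,  x[19] = 11,  x[20] = 12,  x[21] = 4,  x[22] = 18,  x[23] = 6,  x[24] = 2.
Since (x[23], x[24]) = (x[3], x[4]) = (6, 2) (two consecutive terms determine the rest), the sequence is eventually periodic: after a pre-period of length 2 it cycles with period 20.
For k ≥ 3, x[k] depends only on (k - 3) mod 20. (2082 - 3) mod 20 = 19, so x[2082] = x[22] = 18.

18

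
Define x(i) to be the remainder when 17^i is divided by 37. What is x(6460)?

Listing terms: x(1) = 17,  x(2) = 30,  x(3) = 29,  x(4) = 12,  x(5) = 19,  x(6) = 27,  x(7) = 15,  x(8) = 33,  x(9) = 6,  x(10) = 28,  x(11) = 32,  x(12) = 26,  x(13) = 35,  x(14) = 3,  x(15) = 14,  x(16) = 16,  x(17) = 13,  x(18) = 36,  x(19) = 20,  x(20) = 7,  x(21) = 8,  x(22) = 25,  x(23) = 18,  x(24) = 10,  x(25) = 22,  x(26) = 4,  x(27) = 31,  x(28) = 9,  x(29) = 5,  x(30) = 11,  x(31) = 2,  x(32) = 34,  x(33) = 23,  x(34) = 21,  x(35) = 24,  x(36) = 1,  x(37) = 17.
The sequence repeats with period 36.
So x(6460) = x(1 + ((6460-1) mod 36)) = x(16) = 16.

16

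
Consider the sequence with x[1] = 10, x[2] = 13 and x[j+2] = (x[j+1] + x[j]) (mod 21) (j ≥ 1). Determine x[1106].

Listing terms: x[1] = 10, x[2] = 13, x[3] = 2, x[4] = 15, x[5] = 17, x[6] = 11, x[7] = 7, x[8] = 18, x[9] = 4, x[10] = 1, x[11] = 5, x[12] = 6, x[13] = 11, x[14] = 17, x[15] = 7, x[16] = 3, x[17] = 10, x[18] = 13.
Since (x[17], x[18]) = (x[1], x[2]) = (10, 13) (two consecutive terms determine the rest), the sequence is periodic with period 16.
So x[1106] = x[1 + ((1106-1) mod 16)] = x[2] = 13.

13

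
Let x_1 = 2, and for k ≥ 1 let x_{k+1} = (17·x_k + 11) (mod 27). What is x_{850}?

0

We have x_1 = 2,  x_2 = 18,  x_3 = 20,  x_4 = 0,  x_5 = 11,  x_6 = 9,  x_7 = 2.
Since x_7 = x_1 = 2, the sequence is periodic with period 6.
(850 - 1) mod 6 = 3, so x_{850} = x_4 = 0.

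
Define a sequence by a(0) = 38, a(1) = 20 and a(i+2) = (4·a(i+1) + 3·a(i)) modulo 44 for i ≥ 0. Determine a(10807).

0

Listing terms: a(0) = 38; a(1) = 20; a(2) = 18; a(3) = 0; a(4) = 10; a(5) = 40; a(6) = 14; a(7) = 0; a(8) = 42; a(9) = 36; a(10) = 6; a(11) = 0; a(12) = 18; a(13) = 28; a(14) = 34; a(15) = 0; a(16) = 14; a(17) = 12; a(18) = 2; a(19) = 0; a(20) = 6; a(21) = 24; a(22) = 26; a(23) = 0; a(24) = 34; a(25) = 4; a(26) = 30; a(27) = 0; a(28) = 2; a(29) = 8; a(30) = 38; a(31) = 0; a(32) = 26; a(33) = 16; a(34) = 10; a(35) = 0; a(36) = 30; a(37) = 32; a(38) = 42; a(39) = 0; a(40) = 38; a(41) = 20.
The sequence repeats with period 40.
(10807 - 0) mod 40 = 7, so a(10807) = a(7) = 0.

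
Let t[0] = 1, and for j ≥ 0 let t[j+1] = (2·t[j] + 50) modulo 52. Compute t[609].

We have t[0] = 1; t[1] = 0; t[2] = 50; t[3] = 46; t[4] = 38; t[5] = 22; t[6] = 42; t[7] = 30; t[8] = 6; t[9] = 10; t[10] = 18; t[11] = 34; t[12] = 14; t[13] = 26; t[14] = 50.
Since t[14] = t[2] = 50, the sequence is eventually periodic: after a pre-period of length 2 it cycles with period 12.
For j ≥ 2, t[j] depends only on (j - 2) mod 12. (609 - 2) mod 12 = 7, so t[609] = t[9] = 10.

10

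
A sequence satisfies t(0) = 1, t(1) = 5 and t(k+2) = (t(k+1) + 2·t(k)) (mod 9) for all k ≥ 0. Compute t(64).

We have t(0) = 1, t(1) = 5, t(2) = 7, t(3) = 8, t(4) = 4, t(5) = 2, t(6) = 1, t(7) = 5.
The sequence repeats with period 6.
So t(64) = t(0 + ((64-0) mod 6)) = t(4) = 4.

4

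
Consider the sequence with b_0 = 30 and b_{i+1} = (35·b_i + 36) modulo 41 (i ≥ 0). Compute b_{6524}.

Listing terms: b_0 = 30,  b_1 = 20,  b_2 = 39,  b_3 = 7,  b_4 = 35,  b_5 = 31,  b_6 = 14,  b_7 = 34,  b_8 = 37,  b_9 = 19,  b_{10} = 4,  b_{11} = 12,  b_{12} = 5,  b_{13} = 6,  b_{14} = 0,  b_{15} = 36,  b_{16} = 25,  b_{17} = 9,  b_{18} = 23,  b_{19} = 21,  b_{20} = 33,  b_{21} = 2,  b_{22} = 24,  b_{23} = 15,  b_{24} = 28,  b_{25} = 32,  b_{26} = 8,  b_{27} = 29,  b_{28} = 26,  b_{29} = 3,  b_{30} = 18,  b_{31} = 10,  b_{32} = 17,  b_{33} = 16,  b_{34} = 22,  b_{35} = 27,  b_{36} = 38,  b_{37} = 13,  b_{38} = 40,  b_{39} = 1,  b_{40} = 30.
The sequence repeats with period 40.
So b_{6524} = b_{0 + ((6524-0) mod 40)} = b_4 = 35.

35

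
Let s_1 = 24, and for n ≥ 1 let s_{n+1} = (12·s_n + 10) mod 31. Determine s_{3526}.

s_1 = 24; s_2 = 19; s_3 = 21; s_4 = 14; s_5 = 23; s_6 = 7; s_7 = 1; s_8 = 22; s_9 = 26; s_{10} = 12; s_{11} = 30; s_{12} = 29; s_{13} = 17; s_{14} = 28; s_{15} = 5; s_{16} = 8; s_{17} = 13; s_{18} = 11; s_{19} = 18; s_{20} = 9; s_{21} = 25; s_{22} = 0; s_{23} = 10; s_{24} = 6; s_{25} = 20; s_{26} = 2; s_{27} = 3; s_{28} = 15; s_{29} = 4; s_{30} = 27; s_{31} = 24.
The sequence repeats with period 30.
(3526 - 1) mod 30 = 15, so s_{3526} = s_{16} = 8.

8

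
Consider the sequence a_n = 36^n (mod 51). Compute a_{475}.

42

a_1 = 36; a_2 = 21; a_3 = 42; a_4 = 33; a_5 = 15; a_6 = 30; a_7 = 9; a_8 = 18; a_9 = 36.
Since a_9 = a_1 = 36, the sequence is periodic with period 8.
(475 - 1) mod 8 = 2, so a_{475} = a_3 = 42.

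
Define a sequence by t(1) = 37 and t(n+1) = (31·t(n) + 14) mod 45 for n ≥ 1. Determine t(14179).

Computing terms: t(1) = 37, t(2) = 36, t(3) = 5, t(4) = 34, t(5) = 33, t(6) = 2, t(7) = 31, t(8) = 30, t(9) = 44, t(10) = 28, t(11) = 27, t(12) = 41, t(13) = 25, t(14) = 24, t(15) = 38, t(16) = 22, t(17) = 21, t(18) = 35, t(19) = 19, t(20) = 18, t(21) = 32, t(22) = 16, t(23) = 15, t(24) = 29, t(25) = 13, t(26) = 12, t(27) = 26, t(28) = 10, t(29) = 9, t(30) = 23, t(31) = 7, t(32) = 6, t(33) = 20, t(34) = 4, t(35) = 3, t(36) = 17, t(37) = 1, t(38) = 0, t(39) = 14, t(40) = 43, t(41) = 42, t(42) = 11, t(43) = 40, t(44) = 39, t(45) = 8, t(46) = 37.
The sequence repeats with period 45.
(14179 - 1) mod 45 = 3, so t(14179) = t(4) = 34.

34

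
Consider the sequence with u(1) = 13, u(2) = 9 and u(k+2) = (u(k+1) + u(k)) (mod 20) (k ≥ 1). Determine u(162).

4

We have u(1) = 13; u(2) = 9; u(3) = 2; u(4) = 11; u(5) = 13; u(6) = 4; u(7) = 17; u(8) = 1; u(9) = 18; u(10) = 19; u(11) = 17; u(12) = 16; u(13) = 13; u(14) = 9.
The sequence repeats with period 12.
So u(162) = u(1 + ((162-1) mod 12)) = u(6) = 4.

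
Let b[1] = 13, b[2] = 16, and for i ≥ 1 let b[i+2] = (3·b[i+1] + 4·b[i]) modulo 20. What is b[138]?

b[1] = 13; b[2] = 16; b[3] = 0; b[4] = 4; b[5] = 12; b[6] = 12; b[7] = 4; b[8] = 0; b[9] = 16; b[10] = 8; b[11] = 8; b[12] = 16; b[13] = 0.
Since (b[12], b[13]) = (b[2], b[3]) = (16, 0) (two consecutive terms determine the rest), the sequence is eventually periodic: after a pre-period of length 1 it cycles with period 10.
For i ≥ 2, b[i] depends only on (i - 2) mod 10. (138 - 2) mod 10 = 6, so b[138] = b[8] = 0.

0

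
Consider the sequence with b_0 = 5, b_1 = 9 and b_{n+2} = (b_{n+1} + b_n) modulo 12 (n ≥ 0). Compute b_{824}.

2

We have b_0 = 5,  b_1 = 9,  b_2 = 2,  b_3 = 11,  b_4 = 1,  b_5 = 0,  b_6 = 1,  b_7 = 1,  b_8 = 2,  b_9 = 3,  b_{10} = 5,  b_{11} = 8,  b_{12} = 1,  b_{13} = 9,  b_{14} = 10,  b_{15} = 7,  b_{16} = 5,  b_{17} = 0,  b_{18} = 5,  b_{19} = 5,  b_{20} = 10,  b_{21} = 3,  b_{22} = 1,  b_{23} = 4,  b_{24} = 5,  b_{25} = 9.
Since (b_{24}, b_{25}) = (b_0, b_1) = (5, 9) (two consecutive terms determine the rest), the sequence is periodic with period 24.
So b_{824} = b_{0 + ((824-0) mod 24)} = b_8 = 2.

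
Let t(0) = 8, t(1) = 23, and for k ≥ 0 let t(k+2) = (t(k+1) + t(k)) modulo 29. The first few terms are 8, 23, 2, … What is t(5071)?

We have t(0) = 8; t(1) = 23; t(2) = 2; t(3) = 25; t(4) = 27; t(5) = 23; t(6) = 21; t(7) = 15; t(8) = 7; t(9) = 22; t(10) = 0; t(11) = 22; t(12) = 22; t(13) = 15; t(14) = 8; t(15) = 23.
The sequence repeats with period 14.
(5071 - 0) mod 14 = 3, so t(5071) = t(3) = 25.

25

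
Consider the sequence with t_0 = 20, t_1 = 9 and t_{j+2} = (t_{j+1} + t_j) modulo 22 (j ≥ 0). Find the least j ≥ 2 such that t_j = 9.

8

We have t_0 = 20,  t_1 = 9,  t_2 = 7,  t_3 = 16,  t_4 = 1,  t_5 = 17,  t_6 = 18,  t_7 = 13,  t_8 = 9,  t_9 = 0,  t_{10} = 9,  t_{11} = 9,  t_{12} = 18,  t_{13} = 5,  t_{14} = 1,  t_{15} = 6,  t_{16} = 7,  t_{17} = 13,  t_{18} = 20,  t_{19} = 11,  t_{20} = 9,  t_{21} = 20,  t_{22} = 7,  t_{23} = 5,  t_{24} = 12,  t_{25} = 17,  t_{26} = 7,  t_{27} = 2,  t_{28} = 9,  t_{29} = 11,  t_{30} = 20,  t_{31} = 9.
Since (t_{30}, t_{31}) = (t_0, t_1) = (20, 9) (two consecutive terms determine the rest), the sequence is periodic with period 30.
The value 9 first appears (with j ≥ 2) at t_8.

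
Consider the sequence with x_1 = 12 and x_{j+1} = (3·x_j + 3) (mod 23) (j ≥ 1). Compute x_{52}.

x_1 = 12,  x_2 = 16,  x_3 = 5,  x_4 = 18,  x_5 = 11,  x_6 = 13,  x_7 = 19,  x_8 = 14,  x_9 = 22,  x_{10} = 0,  x_{11} = 3,  x_{12} = 12.
Since x_{12} = x_1 = 12, the sequence is periodic with period 11.
So x_{52} = x_{1 + ((52-1) mod 11)} = x_8 = 14.

14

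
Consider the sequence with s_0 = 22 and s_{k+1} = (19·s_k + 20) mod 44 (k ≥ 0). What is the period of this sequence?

Listing terms: s_0 = 22, s_1 = 42, s_2 = 26, s_3 = 30, s_4 = 18, s_5 = 10, s_6 = 34, s_7 = 6, s_8 = 2, s_9 = 14, s_{10} = 22.
Since s_{10} = s_0 = 22, the sequence is periodic with period 10.

10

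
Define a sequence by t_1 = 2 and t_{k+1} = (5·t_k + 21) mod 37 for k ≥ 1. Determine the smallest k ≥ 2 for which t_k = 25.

34

t_1 = 2,  t_2 = 31,  t_3 = 28,  t_4 = 13,  t_5 = 12,  t_6 = 7,  t_7 = 19,  t_8 = 5,  t_9 = 9,  t_{10} = 29,  t_{11} = 18,  t_{12} = 0,  t_{13} = 21,  t_{14} = 15,  t_{15} = 22,  t_{16} = 20,  t_{17} = 10,  t_{18} = 34,  t_{19} = 6,  t_{20} = 14,  t_{21} = 17,  t_{22} = 32,  t_{23} = 33,  t_{24} = 1,  t_{25} = 26,  t_{26} = 3,  t_{27} = 36,  t_{28} = 16,  t_{29} = 27,  t_{30} = 8,  t_{31} = 24,  t_{32} = 30,  t_{33} = 23,  t_{34} = 25,  t_{35} = 35,  t_{36} = 11,  t_{37} = 2.
Since t_{37} = t_1 = 2, the sequence is periodic with period 36.
The value 25 first appears (with k ≥ 2) at t_{34}.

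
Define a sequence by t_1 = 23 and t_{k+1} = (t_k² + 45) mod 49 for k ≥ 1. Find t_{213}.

Listing terms: t_1 = 23; t_2 = 35; t_3 = 45; t_4 = 12; t_5 = 42; t_6 = 45.
Since t_6 = t_3 = 45, the sequence is eventually periodic: after a pre-period of length 2 it cycles with period 3.
For k ≥ 3, t_k depends only on (k - 3) mod 3. (213 - 3) mod 3 = 0, so t_{213} = t_3 = 45.

45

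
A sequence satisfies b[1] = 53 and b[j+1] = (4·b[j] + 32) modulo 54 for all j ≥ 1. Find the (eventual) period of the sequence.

b[1] = 53; b[2] = 28; b[3] = 36; b[4] = 14; b[5] = 34; b[6] = 6; b[7] = 2; b[8] = 40; b[9] = 30; b[10] = 44; b[11] = 46; b[12] = 0; b[13] = 32; b[14] = 52; b[15] = 24; b[16] = 20; b[17] = 4; b[18] = 48; b[19] = 8; b[20] = 10; b[21] = 18; b[22] = 50; b[23] = 16; b[24] = 42; b[25] = 38; b[26] = 22; b[27] = 12; b[28] = 26; b[29] = 28.
Since b[29] = b[2] = 28, the sequence is eventually periodic: after a pre-period of length 1 it cycles with period 27.

27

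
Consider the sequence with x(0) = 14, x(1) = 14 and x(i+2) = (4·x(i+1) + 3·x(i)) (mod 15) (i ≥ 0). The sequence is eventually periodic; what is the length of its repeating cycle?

We have x(0) = 14; x(1) = 14; x(2) = 8; x(3) = 14; x(4) = 5; x(5) = 2; x(6) = 8; x(7) = 8; x(8) = 11; x(9) = 8; x(10) = 5; x(11) = 14; x(12) = 11; x(13) = 11; x(14) = 2; x(15) = 11; x(16) = 5; x(17) = 8; x(18) = 2; x(19) = 2; x(20) = 14; x(21) = 2; x(22) = 5; x(23) = 11; x(24) = 14; x(25) = 14.
Since (x(24), x(25)) = (x(0), x(1)) = (14, 14) (two consecutive terms determine the rest), the sequence is periodic with period 24.

24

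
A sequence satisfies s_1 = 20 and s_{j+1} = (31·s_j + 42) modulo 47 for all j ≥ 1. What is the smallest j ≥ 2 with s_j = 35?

Computing terms: s_1 = 20, s_2 = 4, s_3 = 25, s_4 = 18, s_5 = 36, s_6 = 30, s_7 = 32, s_8 = 0, s_9 = 42, s_{10} = 28, s_{11} = 17, s_{12} = 5, s_{13} = 9, s_{14} = 39, s_{15} = 29, s_{16} = 1, s_{17} = 26, s_{18} = 2, s_{19} = 10, s_{20} = 23, s_{21} = 3, s_{22} = 41, s_{23} = 44, s_{24} = 43, s_{25} = 12, s_{26} = 38, s_{27} = 45, s_{28} = 27, s_{29} = 33, s_{30} = 31, s_{31} = 16, s_{32} = 21, s_{33} = 35, s_{34} = 46, s_{35} = 11, s_{36} = 7, s_{37} = 24, s_{38} = 34, s_{39} = 15, s_{40} = 37, s_{41} = 14, s_{42} = 6, s_{43} = 40, s_{44} = 13, s_{45} = 22, s_{46} = 19, s_{47} = 20.
Since s_{47} = s_1 = 20, the sequence is periodic with period 46.
The value 35 first appears (with j ≥ 2) at s_{33}.

33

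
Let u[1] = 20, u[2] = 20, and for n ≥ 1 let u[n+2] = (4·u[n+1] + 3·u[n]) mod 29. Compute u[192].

Listing terms: u[1] = 20; u[2] = 20; u[3] = 24; u[4] = 11; u[5] = 0; u[6] = 4; u[7] = 16; u[8] = 18; u[9] = 4; u[10] = 12; u[11] = 2; u[12] = 15; u[13] = 8; u[14] = 19; u[15] = 13; u[16] = 22; u[17] = 11; u[18] = 23; u[19] = 9; u[20] = 18; u[21] = 12; u[22] = 15; u[23] = 9; u[24] = 23; u[25] = 3; u[26] = 23; u[27] = 14; u[28] = 9; u[29] = 20; u[30] = 20.
The sequence repeats with period 28.
So u[192] = u[1 + ((192-1) mod 28)] = u[24] = 23.

23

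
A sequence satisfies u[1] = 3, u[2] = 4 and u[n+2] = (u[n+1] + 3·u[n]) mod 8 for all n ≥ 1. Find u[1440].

3

Listing terms: u[1] = 3,  u[2] = 4,  u[3] = 5,  u[4] = 1,  u[5] = 0,  u[6] = 3,  u[7] = 3,  u[8] = 4.
Since (u[7], u[8]) = (u[1], u[2]) = (3, 4) (two consecutive terms determine the rest), the sequence is periodic with period 6.
So u[1440] = u[1 + ((1440-1) mod 6)] = u[6] = 3.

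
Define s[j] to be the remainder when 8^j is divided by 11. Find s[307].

2

Computing terms: s[1] = 8; s[2] = 9; s[3] = 6; s[4] = 4; s[5] = 10; s[6] = 3; s[7] = 2; s[8] = 5; s[9] = 7; s[10] = 1; s[11] = 8.
Since s[11] = s[1] = 8, the sequence is periodic with period 10.
So s[307] = s[1 + ((307-1) mod 10)] = s[7] = 2.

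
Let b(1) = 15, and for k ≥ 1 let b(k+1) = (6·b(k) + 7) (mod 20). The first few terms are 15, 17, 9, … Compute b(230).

13

We have b(1) = 15; b(2) = 17; b(3) = 9; b(4) = 1; b(5) = 13; b(6) = 5; b(7) = 17.
Since b(7) = b(2) = 17, the sequence is eventually periodic: after a pre-period of length 1 it cycles with period 5.
For k ≥ 2, b(k) depends only on (k - 2) mod 5. (230 - 2) mod 5 = 3, so b(230) = b(5) = 13.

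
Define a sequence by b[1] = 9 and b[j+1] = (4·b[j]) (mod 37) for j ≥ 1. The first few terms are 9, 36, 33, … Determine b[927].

Listing terms: b[1] = 9,  b[2] = 36,  b[3] = 33,  b[4] = 21,  b[5] = 10,  b[6] = 3,  b[7] = 12,  b[8] = 11,  b[9] = 7,  b[10] = 28,  b[11] = 1,  b[12] = 4,  b[13] = 16,  b[14] = 27,  b[15] = 34,  b[16] = 25,  b[17] = 26,  b[18] = 30,  b[19] = 9.
The sequence repeats with period 18.
So b[927] = b[1 + ((927-1) mod 18)] = b[9] = 7.

7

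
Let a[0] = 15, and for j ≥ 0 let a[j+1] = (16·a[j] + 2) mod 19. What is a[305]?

2

Computing terms: a[0] = 15; a[1] = 14; a[2] = 17; a[3] = 8; a[4] = 16; a[5] = 11; a[6] = 7; a[7] = 0; a[8] = 2; a[9] = 15.
Since a[9] = a[0] = 15, the sequence is periodic with period 9.
(305 - 0) mod 9 = 8, so a[305] = a[8] = 2.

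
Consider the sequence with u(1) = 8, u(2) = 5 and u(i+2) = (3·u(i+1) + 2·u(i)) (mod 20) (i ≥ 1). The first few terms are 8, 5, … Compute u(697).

Computing terms: u(1) = 8, u(2) = 5, u(3) = 11, u(4) = 3, u(5) = 11, u(6) = 19, u(7) = 19, u(8) = 15, u(9) = 3, u(10) = 19, u(11) = 3, u(12) = 7, u(13) = 7, u(14) = 15, u(15) = 19, u(16) = 7, u(17) = 19, u(18) = 11, u(19) = 11, u(20) = 15, u(21) = 7, u(22) = 11, u(23) = 7, u(24) = 3, u(25) = 3, u(26) = 15, u(27) = 11, u(28) = 3.
Since (u(27), u(28)) = (u(3), u(4)) = (11, 3) (two consecutive terms determine the rest), the sequence is eventually periodic: after a pre-period of length 2 it cycles with period 24.
For i ≥ 3, u(i) depends only on (i - 3) mod 24. (697 - 3) mod 24 = 22, so u(697) = u(25) = 3.

3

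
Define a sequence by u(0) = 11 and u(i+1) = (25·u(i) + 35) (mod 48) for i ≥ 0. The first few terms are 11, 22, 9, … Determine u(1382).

Computing terms: u(0) = 11,  u(1) = 22,  u(2) = 9,  u(3) = 20,  u(4) = 7,  u(5) = 18,  u(6) = 5,  u(7) = 16,  u(8) = 3,  u(9) = 14,  u(10) = 1,  u(11) = 12,  u(12) = 47,  u(13) = 10,  u(14) = 45,  u(15) = 8,  u(16) = 43,  u(17) = 6,  u(18) = 41,  u(19) = 4,  u(20) = 39,  u(21) = 2,  u(22) = 37,  u(23) = 0,  u(24) = 35,  u(25) = 46,  u(26) = 33,  u(27) = 44,  u(28) = 31,  u(29) = 42,  u(30) = 29,  u(31) = 40,  u(32) = 27,  u(33) = 38,  u(34) = 25,  u(35) = 36,  u(36) = 23,  u(37) = 34,  u(38) = 21,  u(39) = 32,  u(40) = 19,  u(41) = 30,  u(42) = 17,  u(43) = 28,  u(44) = 15,  u(45) = 26,  u(46) = 13,  u(47) = 24,  u(48) = 11.
The sequence repeats with period 48.
So u(1382) = u(0 + ((1382-0) mod 48)) = u(38) = 21.

21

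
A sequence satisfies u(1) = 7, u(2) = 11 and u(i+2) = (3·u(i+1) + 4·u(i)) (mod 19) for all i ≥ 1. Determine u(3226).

18

We have u(1) = 7, u(2) = 11, u(3) = 4, u(4) = 18, u(5) = 13, u(6) = 16, u(7) = 5, u(8) = 3, u(9) = 10, u(10) = 4, u(11) = 14, u(12) = 1, u(13) = 2, u(14) = 10, u(15) = 0, u(16) = 2, u(17) = 6, u(18) = 7, u(19) = 7, u(20) = 11.
The sequence repeats with period 18.
So u(3226) = u(1 + ((3226-1) mod 18)) = u(4) = 18.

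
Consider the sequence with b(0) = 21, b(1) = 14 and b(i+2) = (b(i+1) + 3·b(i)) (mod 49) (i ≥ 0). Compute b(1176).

21

Listing terms: b(0) = 21,  b(1) = 14,  b(2) = 28,  b(3) = 21,  b(4) = 7,  b(5) = 21,  b(6) = 42,  b(7) = 7,  b(8) = 35,  b(9) = 7,  b(10) = 14,  b(11) = 35,  b(12) = 28,  b(13) = 35,  b(14) = 21,  b(15) = 28,  b(16) = 42,  b(17) = 28,  b(18) = 7,  b(19) = 42,  b(20) = 14,  b(21) = 42,  b(22) = 35,  b(23) = 14,  b(24) = 21,  b(25) = 14.
Since (b(24), b(25)) = (b(0), b(1)) = (21, 14) (two consecutive terms determine the rest), the sequence is periodic with period 24.
(1176 - 0) mod 24 = 0, so b(1176) = b(0) = 21.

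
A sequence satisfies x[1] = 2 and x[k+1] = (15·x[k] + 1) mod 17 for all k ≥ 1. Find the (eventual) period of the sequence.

Computing terms: x[1] = 2,  x[2] = 14,  x[3] = 7,  x[4] = 4,  x[5] = 10,  x[6] = 15,  x[7] = 5,  x[8] = 8,  x[9] = 2.
Since x[9] = x[1] = 2, the sequence is periodic with period 8.

8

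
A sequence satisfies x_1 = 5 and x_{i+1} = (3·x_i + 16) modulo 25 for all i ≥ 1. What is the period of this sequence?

Listing terms: x_1 = 5; x_2 = 6; x_3 = 9; x_4 = 18; x_5 = 20; x_6 = 1; x_7 = 19; x_8 = 23; x_9 = 10; x_{10} = 21; x_{11} = 4; x_{12} = 3; x_{13} = 0; x_{14} = 16; x_{15} = 14; x_{16} = 8; x_{17} = 15; x_{18} = 11; x_{19} = 24; x_{20} = 13; x_{21} = 5.
The sequence repeats with period 20.

20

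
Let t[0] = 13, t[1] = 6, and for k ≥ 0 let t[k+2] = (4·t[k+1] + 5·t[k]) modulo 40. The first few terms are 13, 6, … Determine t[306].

9

Listing terms: t[0] = 13; t[1] = 6; t[2] = 9; t[3] = 26; t[4] = 29; t[5] = 6; t[6] = 9.
Since (t[5], t[6]) = (t[1], t[2]) = (6, 9) (two consecutive terms determine the rest), the sequence is eventually periodic: after a pre-period of length 1 it cycles with period 4.
For k ≥ 1, t[k] depends only on (k - 1) mod 4. (306 - 1) mod 4 = 1, so t[306] = t[2] = 9.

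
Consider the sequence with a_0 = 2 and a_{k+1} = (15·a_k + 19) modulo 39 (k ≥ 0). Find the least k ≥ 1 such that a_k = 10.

Computing terms: a_0 = 2,  a_1 = 10,  a_2 = 13,  a_3 = 19,  a_4 = 31,  a_5 = 16,  a_6 = 25,  a_7 = 4,  a_8 = 1,  a_9 = 34,  a_{10} = 22,  a_{11} = 37,  a_{12} = 28,  a_{13} = 10.
Since a_{13} = a_1 = 10, the sequence is eventually periodic: after a pre-period of length 1 it cycles with period 12.
The value 10 first appears (with k ≥ 1) at a_1.

1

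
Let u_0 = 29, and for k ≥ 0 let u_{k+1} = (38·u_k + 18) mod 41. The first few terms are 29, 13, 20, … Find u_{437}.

37

We have u_0 = 29,  u_1 = 13,  u_2 = 20,  u_3 = 40,  u_4 = 21,  u_5 = 37,  u_6 = 30,  u_7 = 10,  u_8 = 29.
The sequence repeats with period 8.
So u_{437} = u_{0 + ((437-0) mod 8)} = u_5 = 37.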